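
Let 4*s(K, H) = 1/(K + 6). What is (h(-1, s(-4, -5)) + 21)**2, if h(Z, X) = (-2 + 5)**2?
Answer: 900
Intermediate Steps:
s(K, H) = 1/(4*(6 + K)) (s(K, H) = 1/(4*(K + 6)) = 1/(4*(6 + K)))
h(Z, X) = 9 (h(Z, X) = 3**2 = 9)
(h(-1, s(-4, -5)) + 21)**2 = (9 + 21)**2 = 30**2 = 900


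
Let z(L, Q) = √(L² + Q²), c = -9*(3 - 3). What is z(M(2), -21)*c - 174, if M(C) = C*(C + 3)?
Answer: -174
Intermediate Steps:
c = 0 (c = -9*0 = 0)
M(C) = C*(3 + C)
z(M(2), -21)*c - 174 = √((2*(3 + 2))² + (-21)²)*0 - 174 = √((2*5)² + 441)*0 - 174 = √(10² + 441)*0 - 174 = √(100 + 441)*0 - 174 = √541*0 - 174 = 0 - 174 = -174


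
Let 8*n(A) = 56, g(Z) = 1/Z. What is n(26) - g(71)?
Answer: 496/71 ≈ 6.9859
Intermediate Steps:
n(A) = 7 (n(A) = (⅛)*56 = 7)
n(26) - g(71) = 7 - 1/71 = 496/71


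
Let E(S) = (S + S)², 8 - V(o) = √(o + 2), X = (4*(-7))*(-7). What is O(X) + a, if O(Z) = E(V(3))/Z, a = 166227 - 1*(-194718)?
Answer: 17686374/49 - 16*√5/49 ≈ 3.6095e+5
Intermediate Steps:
X = 196 (X = -28*(-7) = 196)
V(o) = 8 - √(2 + o) (V(o) = 8 - √(o + 2) = 8 - √(2 + o))
a = 360945 (a = 166227 + 194718 = 360945)
E(S) = 4*S² (E(S) = (2*S)² = 4*S²)
O(Z) = 4*(8 - √5)²/Z (O(Z) = (4*(8 - √(2 + 3))²)/Z = (4*(8 - √5)²)/Z = 4*(8 - √5)²/Z)
O(X) + a = 4*(69 - 16*√5)/196 + 360945 = 4*(1/196)*(69 - 16*√5) + 360945 = (69/49 - 16*√5/49) + 360945 = 17686374/49 - 16*√5/49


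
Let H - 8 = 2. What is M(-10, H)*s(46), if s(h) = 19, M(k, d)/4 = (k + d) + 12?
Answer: 912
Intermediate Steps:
H = 10 (H = 8 + 2 = 10)
M(k, d) = 48 + 4*d + 4*k (M(k, d) = 4*((k + d) + 12) = 4*((d + k) + 12) = 4*(12 + d + k) = 48 + 4*d + 4*k)
M(-10, H)*s(46) = (48 + 4*10 + 4*(-10))*19 = (48 + 40 - 40)*19 = 48*19 = 912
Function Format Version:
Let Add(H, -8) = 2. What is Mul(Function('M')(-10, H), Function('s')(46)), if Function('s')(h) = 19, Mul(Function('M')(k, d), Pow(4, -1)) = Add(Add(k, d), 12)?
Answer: 912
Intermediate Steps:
H = 10 (H = Add(8, 2) = 10)
Function('M')(k, d) = Add(48, Mul(4, d), Mul(4, k)) (Function('M')(k, d) = Mul(4, Add(Add(k, d), 12)) = Mul(4, Add(Add(d, k), 12)) = Mul(4, Add(12, d, k)) = Add(48, Mul(4, d), Mul(4, k)))
Mul(Function('M')(-10, H), Function('s')(46)) = Mul(Add(48, Mul(4, 10), Mul(4, -10)), 19) = Mul(Add(48, 40, -40), 19) = Mul(48, 19) = 912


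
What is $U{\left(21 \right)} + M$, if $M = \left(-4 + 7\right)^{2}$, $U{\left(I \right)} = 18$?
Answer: $27$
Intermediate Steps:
$M = 9$ ($M = 3^{2} = 9$)
$U{\left(21 \right)} + M = 18 + 9 = 27$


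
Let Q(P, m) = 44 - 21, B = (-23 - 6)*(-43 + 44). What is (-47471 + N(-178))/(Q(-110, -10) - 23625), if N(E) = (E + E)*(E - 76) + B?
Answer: -21462/11801 ≈ -1.8187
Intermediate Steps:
B = -29 (B = -29*1 = -29)
Q(P, m) = 23
N(E) = -29 + 2*E*(-76 + E) (N(E) = (E + E)*(E - 76) - 29 = (2*E)*(-76 + E) - 29 = 2*E*(-76 + E) - 29 = -29 + 2*E*(-76 + E))
(-47471 + N(-178))/(Q(-110, -10) - 23625) = (-47471 + (-29 - 152*(-178) + 2*(-178)²))/(23 - 23625) = (-47471 + (-29 + 27056 + 2*31684))/(-23602) = (-47471 + (-29 + 27056 + 63368))*(-1/23602) = (-47471 + 90395)*(-1/23602) = 42924*(-1/23602) = -21462/11801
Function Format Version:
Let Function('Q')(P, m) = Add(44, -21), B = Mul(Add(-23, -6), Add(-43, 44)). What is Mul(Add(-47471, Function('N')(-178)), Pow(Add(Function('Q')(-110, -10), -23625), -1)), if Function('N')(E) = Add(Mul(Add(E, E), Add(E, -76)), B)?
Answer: Rational(-21462, 11801) ≈ -1.8187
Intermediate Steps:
B = -29 (B = Mul(-29, 1) = -29)
Function('Q')(P, m) = 23
Function('N')(E) = Add(-29, Mul(2, E, Add(-76, E))) (Function('N')(E) = Add(Mul(Add(E, E), Add(E, -76)), -29) = Add(Mul(Mul(2, E), Add(-76, E)), -29) = Add(Mul(2, E, Add(-76, E)), -29) = Add(-29, Mul(2, E, Add(-76, E))))
Mul(Add(-47471, Function('N')(-178)), Pow(Add(Function('Q')(-110, -10), -23625), -1)) = Mul(Add(-47471, Add(-29, Mul(-152, -178), Mul(2, Pow(-178, 2)))), Pow(Add(23, -23625), -1)) = Mul(Add(-47471, Add(-29, 27056, Mul(2, 31684))), Pow(-23602, -1)) = Mul(Add(-47471, Add(-29, 27056, 63368)), Rational(-1, 23602)) = Mul(Add(-47471, 90395), Rational(-1, 23602)) = Mul(42924, Rational(-1, 23602)) = Rational(-21462, 11801)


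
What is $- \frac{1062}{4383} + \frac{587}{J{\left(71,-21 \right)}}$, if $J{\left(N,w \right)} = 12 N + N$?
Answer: $\frac{176955}{449501} \approx 0.39367$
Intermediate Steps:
$J{\left(N,w \right)} = 13 N$
$- \frac{1062}{4383} + \frac{587}{J{\left(71,-21 \right)}} = - \frac{1062}{4383} + \frac{587}{13 \cdot 71} = \left(-1062\right) \frac{1}{4383} + \frac{587}{923} = - \frac{118}{487} + 587 \cdot \frac{1}{923} = - \frac{118}{487} + \frac{587}{923} = \frac{176955}{449501}$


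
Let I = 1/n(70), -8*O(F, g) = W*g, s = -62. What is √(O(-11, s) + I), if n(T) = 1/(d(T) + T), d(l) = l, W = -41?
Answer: 3*I*√79/2 ≈ 13.332*I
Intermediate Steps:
O(F, g) = 41*g/8 (O(F, g) = -(-41)*g/8 = 41*g/8)
n(T) = 1/(2*T) (n(T) = 1/(T + T) = 1/(2*T))
I = 140 (I = 1/((½)/70) = 1/((½)*(1/70)) = 1/(1/140) = 140)
√(O(-11, s) + I) = √((41/8)*(-62) + 140) = √(-1271/4 + 140) = √(-711/4) = 3*I*√79/2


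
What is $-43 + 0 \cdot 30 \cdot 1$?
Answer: $-43$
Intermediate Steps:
$-43 + 0 \cdot 30 \cdot 1 = -43 + 0 \cdot 1 = -43 + 0 = -43$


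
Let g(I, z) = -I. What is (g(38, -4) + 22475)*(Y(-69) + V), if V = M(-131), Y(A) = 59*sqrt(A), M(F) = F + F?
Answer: -5878494 + 1323783*I*sqrt(69) ≈ -5.8785e+6 + 1.0996e+7*I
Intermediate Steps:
M(F) = 2*F
V = -262 (V = 2*(-131) = -262)
(g(38, -4) + 22475)*(Y(-69) + V) = (-1*38 + 22475)*(59*sqrt(-69) - 262) = (-38 + 22475)*(59*(I*sqrt(69)) - 262) = 22437*(59*I*sqrt(69) - 262) = 22437*(-262 + 59*I*sqrt(69)) = -5878494 + 1323783*I*sqrt(69)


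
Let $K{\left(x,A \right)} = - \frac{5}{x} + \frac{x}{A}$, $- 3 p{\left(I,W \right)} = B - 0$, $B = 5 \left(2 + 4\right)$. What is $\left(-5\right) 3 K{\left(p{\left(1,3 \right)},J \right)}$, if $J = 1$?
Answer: $\frac{285}{2} \approx 142.5$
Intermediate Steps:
$B = 30$ ($B = 5 \cdot 6 = 30$)
$p{\left(I,W \right)} = -10$ ($p{\left(I,W \right)} = - \frac{30 - 0}{3} = - \frac{30 + 0}{3} = \left(- \frac{1}{3}\right) 30 = -10$)
$\left(-5\right) 3 K{\left(p{\left(1,3 \right)},J \right)} = \left(-5\right) 3 \left(- \frac{5}{-10} - \frac{10}{1}\right) = - 15 \left(\left(-5\right) \left(- \frac{1}{10}\right) - 10\right) = - 15 \left(\frac{1}{2} - 10\right) = \left(-15\right) \left(- \frac{19}{2}\right) = \frac{285}{2}$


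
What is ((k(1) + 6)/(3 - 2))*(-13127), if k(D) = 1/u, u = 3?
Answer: -249413/3 ≈ -83138.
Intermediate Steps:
k(D) = ⅓ (k(D) = 1/3 = ⅓)
((k(1) + 6)/(3 - 2))*(-13127) = ((⅓ + 6)/(3 - 2))*(-13127) = ((19/3)/1)*(-13127) = ((19/3)*1)*(-13127) = (19/3)*(-13127) = -249413/3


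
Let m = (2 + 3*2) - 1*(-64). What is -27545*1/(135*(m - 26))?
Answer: -5509/1242 ≈ -4.4356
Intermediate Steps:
m = 72 (m = (2 + 6) + 64 = 8 + 64 = 72)
-27545*1/(135*(m - 26)) = -27545*1/(135*(72 - 26)) = -27545/(135*46) = -27545/6210 = -27545*1/6210 = -5509/1242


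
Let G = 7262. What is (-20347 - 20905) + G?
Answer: -33990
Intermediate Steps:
(-20347 - 20905) + G = (-20347 - 20905) + 7262 = -41252 + 7262 = -33990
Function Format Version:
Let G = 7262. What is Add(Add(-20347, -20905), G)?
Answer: -33990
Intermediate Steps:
Add(Add(-20347, -20905), G) = Add(Add(-20347, -20905), 7262) = Add(-41252, 7262) = -33990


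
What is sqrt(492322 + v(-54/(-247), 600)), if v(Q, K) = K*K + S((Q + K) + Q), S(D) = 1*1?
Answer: sqrt(852323) ≈ 923.21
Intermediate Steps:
S(D) = 1
v(Q, K) = 1 + K**2 (v(Q, K) = K*K + 1 = K**2 + 1 = 1 + K**2)
sqrt(492322 + v(-54/(-247), 600)) = sqrt(492322 + (1 + 600**2)) = sqrt(492322 + (1 + 360000)) = sqrt(492322 + 360001) = sqrt(852323)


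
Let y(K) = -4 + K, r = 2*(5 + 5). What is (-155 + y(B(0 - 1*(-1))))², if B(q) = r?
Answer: 19321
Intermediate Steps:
r = 20 (r = 2*10 = 20)
B(q) = 20
(-155 + y(B(0 - 1*(-1))))² = (-155 + (-4 + 20))² = (-155 + 16)² = (-139)² = 19321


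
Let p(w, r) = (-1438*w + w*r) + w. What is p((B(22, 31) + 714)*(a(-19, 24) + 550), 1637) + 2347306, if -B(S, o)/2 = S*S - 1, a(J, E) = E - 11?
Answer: -26027894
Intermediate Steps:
a(J, E) = -11 + E
B(S, o) = 2 - 2*S² (B(S, o) = -2*(S*S - 1) = -2*(S² - 1) = -2*(-1 + S²) = 2 - 2*S²)
p(w, r) = -1437*w + r*w (p(w, r) = (-1438*w + r*w) + w = -1437*w + r*w)
p((B(22, 31) + 714)*(a(-19, 24) + 550), 1637) + 2347306 = (((2 - 2*22²) + 714)*((-11 + 24) + 550))*(-1437 + 1637) + 2347306 = (((2 - 2*484) + 714)*(13 + 550))*200 + 2347306 = (((2 - 968) + 714)*563)*200 + 2347306 = ((-966 + 714)*563)*200 + 2347306 = -252*563*200 + 2347306 = -141876*200 + 2347306 = -28375200 + 2347306 = -26027894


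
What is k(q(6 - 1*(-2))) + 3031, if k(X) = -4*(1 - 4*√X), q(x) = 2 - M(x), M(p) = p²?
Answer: 3027 + 16*I*√62 ≈ 3027.0 + 125.98*I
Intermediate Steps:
q(x) = 2 - x²
k(X) = -4 + 16*√X
k(q(6 - 1*(-2))) + 3031 = (-4 + 16*√(2 - (6 - 1*(-2))²)) + 3031 = (-4 + 16*√(2 - (6 + 2)²)) + 3031 = (-4 + 16*√(2 - 1*8²)) + 3031 = (-4 + 16*√(2 - 1*64)) + 3031 = (-4 + 16*√(2 - 64)) + 3031 = (-4 + 16*√(-62)) + 3031 = (-4 + 16*(I*√62)) + 3031 = (-4 + 16*I*√62) + 3031 = 3027 + 16*I*√62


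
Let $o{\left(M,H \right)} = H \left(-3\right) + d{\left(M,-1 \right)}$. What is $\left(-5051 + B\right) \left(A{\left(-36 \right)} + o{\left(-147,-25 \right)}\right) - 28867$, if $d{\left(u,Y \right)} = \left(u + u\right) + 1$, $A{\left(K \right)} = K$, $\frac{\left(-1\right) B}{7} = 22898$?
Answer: $41966731$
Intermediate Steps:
$B = -160286$ ($B = \left(-7\right) 22898 = -160286$)
$d{\left(u,Y \right)} = 1 + 2 u$ ($d{\left(u,Y \right)} = 2 u + 1 = 1 + 2 u$)
$o{\left(M,H \right)} = 1 - 3 H + 2 M$ ($o{\left(M,H \right)} = H \left(-3\right) + \left(1 + 2 M\right) = - 3 H + \left(1 + 2 M\right) = 1 - 3 H + 2 M$)
$\left(-5051 + B\right) \left(A{\left(-36 \right)} + o{\left(-147,-25 \right)}\right) - 28867 = \left(-5051 - 160286\right) \left(-36 + \left(1 - -75 + 2 \left(-147\right)\right)\right) - 28867 = - 165337 \left(-36 + \left(1 + 75 - 294\right)\right) - 28867 = - 165337 \left(-36 - 218\right) - 28867 = \left(-165337\right) \left(-254\right) - 28867 = 41995598 - 28867 = 41966731$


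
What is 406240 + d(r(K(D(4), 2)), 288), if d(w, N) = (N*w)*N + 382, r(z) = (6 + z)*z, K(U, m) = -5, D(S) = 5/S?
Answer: -8098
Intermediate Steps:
r(z) = z*(6 + z)
d(w, N) = 382 + w*N² (d(w, N) = w*N² + 382 = 382 + w*N²)
406240 + d(r(K(D(4), 2)), 288) = 406240 + (382 - 5*(6 - 5)*288²) = 406240 + (382 - 5*1*82944) = 406240 + (382 - 5*82944) = 406240 + (382 - 414720) = 406240 - 414338 = -8098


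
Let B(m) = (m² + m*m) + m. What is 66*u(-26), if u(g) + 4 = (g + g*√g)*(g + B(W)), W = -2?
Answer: 34056 + 34320*I*√26 ≈ 34056.0 + 1.75e+5*I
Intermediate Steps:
B(m) = m + 2*m² (B(m) = (m² + m²) + m = 2*m² + m = m + 2*m²)
u(g) = -4 + (6 + g)*(g + g^(3/2)) (u(g) = -4 + (g + g*√g)*(g - 2*(1 + 2*(-2))) = -4 + (g + g^(3/2))*(g - 2*(1 - 4)) = -4 + (g + g^(3/2))*(g - 2*(-3)) = -4 + (g + g^(3/2))*(g + 6) = -4 + (g + g^(3/2))*(6 + g) = -4 + (6 + g)*(g + g^(3/2)))
66*u(-26) = 66*(-4 + (-26)² + (-26)^(5/2) + 6*(-26) + 6*(-26)^(3/2)) = 66*(-4 + 676 + 676*I*√26 - 156 + 6*(-26*I*√26)) = 66*(-4 + 676 + 676*I*√26 - 156 - 156*I*√26) = 66*(516 + 520*I*√26) = 34056 + 34320*I*√26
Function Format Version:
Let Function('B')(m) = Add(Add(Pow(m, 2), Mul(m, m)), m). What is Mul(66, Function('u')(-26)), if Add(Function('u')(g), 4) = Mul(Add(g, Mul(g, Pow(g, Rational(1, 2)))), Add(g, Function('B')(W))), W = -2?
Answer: Add(34056, Mul(34320, I, Pow(26, Rational(1, 2)))) ≈ Add(34056., Mul(1.7500e+5, I))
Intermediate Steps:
Function('B')(m) = Add(m, Mul(2, Pow(m, 2))) (Function('B')(m) = Add(Add(Pow(m, 2), Pow(m, 2)), m) = Add(Mul(2, Pow(m, 2)), m) = Add(m, Mul(2, Pow(m, 2))))
Function('u')(g) = Add(-4, Mul(Add(6, g), Add(g, Pow(g, Rational(3, 2))))) (Function('u')(g) = Add(-4, Mul(Add(g, Mul(g, Pow(g, Rational(1, 2)))), Add(g, Mul(-2, Add(1, Mul(2, -2)))))) = Add(-4, Mul(Add(g, Pow(g, Rational(3, 2))), Add(g, Mul(-2, Add(1, -4))))) = Add(-4, Mul(Add(g, Pow(g, Rational(3, 2))), Add(g, Mul(-2, -3)))) = Add(-4, Mul(Add(g, Pow(g, Rational(3, 2))), Add(g, 6))) = Add(-4, Mul(Add(g, Pow(g, Rational(3, 2))), Add(6, g))) = Add(-4, Mul(Add(6, g), Add(g, Pow(g, Rational(3, 2))))))
Mul(66, Function('u')(-26)) = Mul(66, Add(-4, Pow(-26, 2), Pow(-26, Rational(5, 2)), Mul(6, -26), Mul(6, Pow(-26, Rational(3, 2))))) = Mul(66, Add(-4, 676, Mul(676, I, Pow(26, Rational(1, 2))), -156, Mul(6, Mul(-26, I, Pow(26, Rational(1, 2)))))) = Mul(66, Add(-4, 676, Mul(676, I, Pow(26, Rational(1, 2))), -156, Mul(-156, I, Pow(26, Rational(1, 2))))) = Mul(66, Add(516, Mul(520, I, Pow(26, Rational(1, 2))))) = Add(34056, Mul(34320, I, Pow(26, Rational(1, 2))))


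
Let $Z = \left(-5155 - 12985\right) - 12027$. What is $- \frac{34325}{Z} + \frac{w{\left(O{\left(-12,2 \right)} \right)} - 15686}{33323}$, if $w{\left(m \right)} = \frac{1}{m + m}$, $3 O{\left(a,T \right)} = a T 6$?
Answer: $\frac{64378761481}{96504474336} \approx 0.66711$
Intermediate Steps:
$O{\left(a,T \right)} = 2 T a$ ($O{\left(a,T \right)} = \frac{a T 6}{3} = \frac{T a 6}{3} = \frac{6 T a}{3} = 2 T a$)
$w{\left(m \right)} = \frac{1}{2 m}$
$Z = -30167$ ($Z = -18140 - 12027 = -30167$)
$- \frac{34325}{Z} + \frac{w{\left(O{\left(-12,2 \right)} \right)} - 15686}{33323} = - \frac{34325}{-30167} + \frac{\frac{1}{2 \cdot 2 \cdot 2 \left(-12\right)} - 15686}{33323} = \left(-34325\right) \left(- \frac{1}{30167}\right) + \left(\frac{1}{2 \left(-48\right)} - 15686\right) \frac{1}{33323} = \frac{34325}{30167} + \left(\frac{1}{2} \left(- \frac{1}{48}\right) - 15686\right) \frac{1}{33323} = \frac{34325}{30167} + \left(- \frac{1}{96} - 15686\right) \frac{1}{33323} = \frac{34325}{30167} - \frac{1505857}{3199008} = \frac{64378761481}{96504474336}$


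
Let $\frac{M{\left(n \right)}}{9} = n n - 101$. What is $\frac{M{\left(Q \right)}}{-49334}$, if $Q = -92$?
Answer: $- \frac{75267}{49334} \approx -1.5257$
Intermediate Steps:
$M{\left(n \right)} = -909 + 9 n^{2}$ ($M{\left(n \right)} = 9 \left(n n - 101\right) = 9 \left(n^{2} - 101\right) = 9 \left(-101 + n^{2}\right) = -909 + 9 n^{2}$)
$\frac{M{\left(Q \right)}}{-49334} = \frac{-909 + 9 \left(-92\right)^{2}}{-49334} = \left(-909 + 9 \cdot 8464\right) \left(- \frac{1}{49334}\right) = \left(-909 + 76176\right) \left(- \frac{1}{49334}\right) = 75267 \left(- \frac{1}{49334}\right) = - \frac{75267}{49334}$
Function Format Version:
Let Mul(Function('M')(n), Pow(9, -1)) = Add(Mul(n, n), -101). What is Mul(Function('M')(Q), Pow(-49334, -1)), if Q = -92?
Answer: Rational(-75267, 49334) ≈ -1.5257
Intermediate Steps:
Function('M')(n) = Add(-909, Mul(9, Pow(n, 2))) (Function('M')(n) = Mul(9, Add(Mul(n, n), -101)) = Mul(9, Add(Pow(n, 2), -101)) = Mul(9, Add(-101, Pow(n, 2))) = Add(-909, Mul(9, Pow(n, 2))))
Mul(Function('M')(Q), Pow(-49334, -1)) = Mul(Add(-909, Mul(9, Pow(-92, 2))), Pow(-49334, -1)) = Mul(Add(-909, Mul(9, 8464)), Rational(-1, 49334)) = Mul(Add(-909, 76176), Rational(-1, 49334)) = Mul(75267, Rational(-1, 49334)) = Rational(-75267, 49334)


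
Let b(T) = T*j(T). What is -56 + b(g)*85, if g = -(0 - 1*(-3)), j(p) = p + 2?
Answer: 199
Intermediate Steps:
j(p) = 2 + p
g = -3 (g = -(0 + 3) = -1*3 = -3)
b(T) = T*(2 + T)
-56 + b(g)*85 = -56 - 3*(2 - 3)*85 = -56 - 3*(-1)*85 = -56 + 3*85 = -56 + 255 = 199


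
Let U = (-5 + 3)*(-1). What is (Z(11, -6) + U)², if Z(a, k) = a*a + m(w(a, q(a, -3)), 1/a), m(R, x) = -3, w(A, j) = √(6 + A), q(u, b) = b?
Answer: 14400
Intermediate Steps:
Z(a, k) = -3 + a² (Z(a, k) = a*a - 3 = a² - 3 = -3 + a²)
U = 2 (U = -2*(-1) = 2)
(Z(11, -6) + U)² = ((-3 + 11²) + 2)² = ((-3 + 121) + 2)² = (118 + 2)² = 120² = 14400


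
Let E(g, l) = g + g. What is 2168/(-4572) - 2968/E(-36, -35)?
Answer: 5175/127 ≈ 40.748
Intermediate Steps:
E(g, l) = 2*g
2168/(-4572) - 2968/E(-36, -35) = 2168/(-4572) - 2968/(2*(-36)) = 2168*(-1/4572) - 2968/(-72) = -542/1143 - 2968*(-1/72) = -542/1143 + 371/9 = 5175/127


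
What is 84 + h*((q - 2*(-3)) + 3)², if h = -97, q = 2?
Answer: -11653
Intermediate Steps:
84 + h*((q - 2*(-3)) + 3)² = 84 - 97*((2 - 2*(-3)) + 3)² = 84 - 97*((2 + 6) + 3)² = 84 - 97*(8 + 3)² = 84 - 97*11² = 84 - 97*121 = 84 - 11737 = -11653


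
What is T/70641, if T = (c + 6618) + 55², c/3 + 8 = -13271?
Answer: -30194/70641 ≈ -0.42743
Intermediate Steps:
c = -39837 (c = -24 + 3*(-13271) = -24 - 39813 = -39837)
T = -30194 (T = (-39837 + 6618) + 55² = -33219 + 3025 = -30194)
T/70641 = -30194/70641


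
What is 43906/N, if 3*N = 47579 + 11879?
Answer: 65859/29729 ≈ 2.2153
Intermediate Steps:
N = 59458/3 (N = (47579 + 11879)/3 = (⅓)*59458 = 59458/3 ≈ 19819.)
43906/N = 43906/(59458/3) = 43906*(3/59458) = 65859/29729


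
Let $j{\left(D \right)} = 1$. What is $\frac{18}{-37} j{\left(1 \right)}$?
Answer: $- \frac{18}{37} \approx -0.48649$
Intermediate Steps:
$\frac{18}{-37} j{\left(1 \right)} = \frac{18}{-37} \cdot 1 = 18 \left(- \frac{1}{37}\right) 1 = \left(- \frac{18}{37}\right) 1 = - \frac{18}{37}$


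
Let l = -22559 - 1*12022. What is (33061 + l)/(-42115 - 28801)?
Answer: 380/17729 ≈ 0.021434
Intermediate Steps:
l = -34581 (l = -22559 - 12022 = -34581)
(33061 + l)/(-42115 - 28801) = (33061 - 34581)/(-42115 - 28801) = -1520/(-70916) = -1520*(-1/70916) = 380/17729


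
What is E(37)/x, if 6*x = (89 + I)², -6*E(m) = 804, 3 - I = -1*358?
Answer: -67/16875 ≈ -0.0039704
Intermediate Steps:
I = 361 (I = 3 - (-1)*358 = 3 - 1*(-358) = 3 + 358 = 361)
E(m) = -134 (E(m) = -⅙*804 = -134)
x = 33750 (x = (89 + 361)²/6 = (⅙)*450² = (⅙)*202500 = 33750)
E(37)/x = -134/33750 = -134*1/33750 = -67/16875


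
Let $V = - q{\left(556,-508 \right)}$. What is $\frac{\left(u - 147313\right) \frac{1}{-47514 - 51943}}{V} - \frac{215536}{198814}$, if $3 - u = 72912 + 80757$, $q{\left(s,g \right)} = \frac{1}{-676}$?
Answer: $\frac{20214809268252}{9886721999} \approx 2044.6$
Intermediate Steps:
$q{\left(s,g \right)} = - \frac{1}{676}$
$u = -153666$ ($u = 3 - \left(72912 + 80757\right) = 3 - 153669 = -153666$)
$V = \frac{1}{676}$ ($V = \left(-1\right) \left(- \frac{1}{676}\right) = \frac{1}{676} \approx 0.0014793$)
$\frac{\left(u - 147313\right) \frac{1}{-47514 - 51943}}{V} - \frac{215536}{198814} = \frac{-153666 - 147313}{-47514 - 51943} \frac{1}{\frac{1}{676}} - \frac{215536}{198814} = - \frac{300979}{-99457} \cdot 676 - \frac{107768}{99407} = \left(-300979\right) \left(- \frac{1}{99457}\right) 676 - \frac{107768}{99407} = \frac{300979}{99457} \cdot 676 - \frac{107768}{99407} = \frac{203461804}{99457} - \frac{107768}{99407} = \frac{20214809268252}{9886721999}$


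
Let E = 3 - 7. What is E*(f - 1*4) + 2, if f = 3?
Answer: 6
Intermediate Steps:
E = -4
E*(f - 1*4) + 2 = -4*(3 - 1*4) + 2 = -4*(3 - 4) + 2 = -4*(-1) + 2 = 4 + 2 = 6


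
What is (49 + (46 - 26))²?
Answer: 4761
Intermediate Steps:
(49 + (46 - 26))² = (49 + 20)² = 69² = 4761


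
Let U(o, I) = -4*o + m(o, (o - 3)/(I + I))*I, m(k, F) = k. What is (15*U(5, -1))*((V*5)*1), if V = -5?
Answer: 9375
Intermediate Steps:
U(o, I) = -4*o + I*o (U(o, I) = -4*o + o*I = -4*o + I*o)
(15*U(5, -1))*((V*5)*1) = (15*(5*(-4 - 1)))*(-5*5*1) = (15*(5*(-5)))*(-25*1) = (15*(-25))*(-25) = -375*(-25) = 9375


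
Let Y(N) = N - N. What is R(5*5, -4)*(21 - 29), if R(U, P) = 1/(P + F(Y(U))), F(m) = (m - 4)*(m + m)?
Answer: 2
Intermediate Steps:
Y(N) = 0
F(m) = 2*m*(-4 + m) (F(m) = (-4 + m)*(2*m) = 2*m*(-4 + m))
R(U, P) = 1/P (R(U, P) = 1/(P + 2*0*(-4 + 0)) = 1/(P + 2*0*(-4)) = 1/(P + 0) = 1/P)
R(5*5, -4)*(21 - 29) = (21 - 29)/(-4) = -1/4*(-8) = 2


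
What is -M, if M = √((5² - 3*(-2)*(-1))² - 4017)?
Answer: -2*I*√914 ≈ -60.465*I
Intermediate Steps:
M = 2*I*√914 (M = √((25 + 6*(-1))² - 4017) = √((25 - 6)² - 4017) = √(19² - 4017) = √(361 - 4017) = √(-3656) = 2*I*√914 ≈ 60.465*I)
-M = -2*I*√914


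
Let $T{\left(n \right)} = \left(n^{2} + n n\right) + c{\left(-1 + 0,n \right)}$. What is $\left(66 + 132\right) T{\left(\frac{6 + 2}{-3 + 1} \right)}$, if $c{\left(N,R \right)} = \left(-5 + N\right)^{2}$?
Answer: $13464$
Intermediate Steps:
$T{\left(n \right)} = 36 + 2 n^{2}$ ($T{\left(n \right)} = \left(n^{2} + n n\right) + \left(-5 + \left(-1 + 0\right)\right)^{2} = \left(n^{2} + n^{2}\right) + \left(-5 - 1\right)^{2} = 2 n^{2} + \left(-6\right)^{2} = 2 n^{2} + 36 = 36 + 2 n^{2}$)
$\left(66 + 132\right) T{\left(\frac{6 + 2}{-3 + 1} \right)} = \left(66 + 132\right) \left(36 + 2 \left(\frac{6 + 2}{-3 + 1}\right)^{2}\right) = 198 \left(36 + 2 \left(\frac{8}{-2}\right)^{2}\right) = 198 \left(36 + 2 \left(8 \left(- \frac{1}{2}\right)\right)^{2}\right) = 198 \left(36 + 2 \left(-4\right)^{2}\right) = 198 \left(36 + 2 \cdot 16\right) = 198 \left(36 + 32\right) = 198 \cdot 68 = 13464$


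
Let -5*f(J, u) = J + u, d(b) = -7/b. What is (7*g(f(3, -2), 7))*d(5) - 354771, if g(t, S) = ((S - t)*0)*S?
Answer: -354771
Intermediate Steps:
f(J, u) = -J/5 - u/5 (f(J, u) = -(J + u)/5 = -J/5 - u/5)
g(t, S) = 0 (g(t, S) = 0*S = 0)
(7*g(f(3, -2), 7))*d(5) - 354771 = (7*0)*(-7/5) - 354771 = 0*(-7*⅕) - 354771 = 0*(-7/5) - 354771 = 0 - 354771 = -354771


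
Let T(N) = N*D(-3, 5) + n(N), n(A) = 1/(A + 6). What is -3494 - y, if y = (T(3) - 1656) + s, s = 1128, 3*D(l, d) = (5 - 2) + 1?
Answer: -26731/9 ≈ -2970.1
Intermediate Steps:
D(l, d) = 4/3 (D(l, d) = ((5 - 2) + 1)/3 = (3 + 1)/3 = (⅓)*4 = 4/3)
n(A) = 1/(6 + A)
T(N) = 1/(6 + N) + 4*N/3 (T(N) = N*(4/3) + 1/(6 + N) = 4*N/3 + 1/(6 + N) = 1/(6 + N) + 4*N/3)
y = -4715/9 (y = ((3 + 4*3*(6 + 3))/(3*(6 + 3)) - 1656) + 1128 = ((⅓)*(3 + 4*3*9)/9 - 1656) + 1128 = ((⅓)*(⅑)*(3 + 108) - 1656) + 1128 = ((⅓)*(⅑)*111 - 1656) + 1128 = (37/9 - 1656) + 1128 = -14867/9 + 1128 = -4715/9 ≈ -523.89)
-3494 - y = -3494 - 1*(-4715/9) = -3494 + 4715/9 = -26731/9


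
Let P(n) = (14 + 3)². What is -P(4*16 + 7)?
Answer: -289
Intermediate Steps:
P(n) = 289 (P(n) = 17² = 289)
-P(4*16 + 7) = -1*289 = -289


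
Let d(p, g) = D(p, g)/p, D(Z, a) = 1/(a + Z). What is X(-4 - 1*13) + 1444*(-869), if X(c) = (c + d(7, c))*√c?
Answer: -1254836 - 1191*I*√17/70 ≈ -1.2548e+6 - 70.152*I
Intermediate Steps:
D(Z, a) = 1/(Z + a)
d(p, g) = 1/(p*(g + p)) (d(p, g) = 1/((p + g)*p) = 1/((g + p)*p) = 1/(p*(g + p)))
X(c) = √c*(c + 1/(7*(7 + c))) (X(c) = (c + 1/(7*(c + 7)))*√c = (c + 1/(7*(7 + c)))*√c = √c*(c + 1/(7*(7 + c))))
X(-4 - 1*13) + 1444*(-869) = √(-4 - 1*13)*(⅐ + (-4 - 1*13)*(7 + (-4 - 1*13)))/(7 + (-4 - 1*13)) + 1444*(-869) = √(-4 - 13)*(⅐ + (-4 - 13)*(7 + (-4 - 13)))/(7 + (-4 - 13)) - 1254836 = √(-17)*(⅐ - 17*(7 - 17))/(7 - 17) - 1254836 = (I*√17)*(⅐ - 17*(-10))/(-10) - 1254836 = (I*√17)*(-⅒)*(⅐ + 170) - 1254836 = (I*√17)*(-⅒)*(1191/7) - 1254836 = -1191*I*√17/70 - 1254836 = -1254836 - 1191*I*√17/70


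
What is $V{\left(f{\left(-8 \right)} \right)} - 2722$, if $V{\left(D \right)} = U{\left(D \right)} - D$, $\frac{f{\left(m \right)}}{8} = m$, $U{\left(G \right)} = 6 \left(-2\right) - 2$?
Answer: $-2672$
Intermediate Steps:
$U{\left(G \right)} = -14$ ($U{\left(G \right)} = -12 - 2 = -14$)
$f{\left(m \right)} = 8 m$
$V{\left(D \right)} = -14 - D$
$V{\left(f{\left(-8 \right)} \right)} - 2722 = \left(-14 - 8 \left(-8\right)\right) - 2722 = \left(-14 - -64\right) - 2722 = \left(-14 + 64\right) - 2722 = 50 - 2722 = -2672$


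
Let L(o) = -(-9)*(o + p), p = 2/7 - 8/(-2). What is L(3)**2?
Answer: 210681/49 ≈ 4299.6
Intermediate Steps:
p = 30/7 (p = 2*(1/7) - 8*(-1/2) = 2/7 + 4 = 30/7 ≈ 4.2857)
L(o) = 270/7 + 9*o (L(o) = -(-9)*(o + 30/7) = -(-9)*(30/7 + o) = -(-270/7 - 9*o) = 270/7 + 9*o)
L(3)**2 = (270/7 + 9*3)**2 = (270/7 + 27)**2 = (459/7)**2 = 210681/49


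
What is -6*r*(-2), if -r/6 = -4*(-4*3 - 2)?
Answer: -4032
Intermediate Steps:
r = -336 (r = -(-24)*(-4*3 - 2) = -(-24)*(-12 - 2) = -(-24)*(-14) = -6*56 = -336)
-6*r*(-2) = -6*(-336)*(-2) = 2016*(-2) = -4032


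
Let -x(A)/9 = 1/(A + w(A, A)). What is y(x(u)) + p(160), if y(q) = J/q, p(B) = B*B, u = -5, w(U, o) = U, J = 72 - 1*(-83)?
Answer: 231950/9 ≈ 25772.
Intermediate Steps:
J = 155 (J = 72 + 83 = 155)
x(A) = -9/(2*A) (x(A) = -9/(A + A) = -9*1/(2*A) = -9/(2*A))
p(B) = B²
y(q) = 155/q
y(x(u)) + p(160) = 155/((-9/2/(-5))) + 160² = 155/((-9/2*(-⅕))) + 25600 = 155/(9/10) + 25600 = 155*(10/9) + 25600 = 1550/9 + 25600 = 231950/9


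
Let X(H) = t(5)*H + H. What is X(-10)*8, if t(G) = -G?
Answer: 320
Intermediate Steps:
X(H) = -4*H (X(H) = (-1*5)*H + H = -5*H + H = -4*H)
X(-10)*8 = -4*(-10)*8 = 40*8 = 320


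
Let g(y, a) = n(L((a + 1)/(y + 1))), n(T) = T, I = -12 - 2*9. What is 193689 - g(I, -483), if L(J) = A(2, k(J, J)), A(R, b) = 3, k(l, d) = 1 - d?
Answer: 193686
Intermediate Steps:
I = -30 (I = -12 - 18 = -30)
L(J) = 3
g(y, a) = 3
193689 - g(I, -483) = 193689 - 1*3 = 193689 - 3 = 193686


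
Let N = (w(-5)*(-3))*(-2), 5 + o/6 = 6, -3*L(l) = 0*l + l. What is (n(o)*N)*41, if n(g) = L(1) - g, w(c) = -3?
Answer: 4674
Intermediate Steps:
L(l) = -l/3 (L(l) = -(0*l + l)/3 = -(0 + l)/3 = -l/3)
o = 6 (o = -30 + 6*6 = -30 + 36 = 6)
n(g) = -1/3 - g (n(g) = -1/3*1 - g = -1/3 - g)
N = -18 (N = -3*(-3)*(-2) = 9*(-2) = -18)
(n(o)*N)*41 = ((-1/3 - 1*6)*(-18))*41 = ((-1/3 - 6)*(-18))*41 = -19/3*(-18)*41 = 114*41 = 4674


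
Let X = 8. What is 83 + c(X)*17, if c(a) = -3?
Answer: 32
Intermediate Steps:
83 + c(X)*17 = 83 - 3*17 = 83 - 51 = 32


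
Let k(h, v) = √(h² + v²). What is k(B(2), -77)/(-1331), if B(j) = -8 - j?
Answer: -√6029/1331 ≈ -0.058337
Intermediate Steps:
k(B(2), -77)/(-1331) = √((-8 - 1*2)² + (-77)²)/(-1331) = √((-8 - 2)² + 5929)*(-1/1331) = √((-10)² + 5929)*(-1/1331) = √(100 + 5929)*(-1/1331) = √6029*(-1/1331) = -√6029/1331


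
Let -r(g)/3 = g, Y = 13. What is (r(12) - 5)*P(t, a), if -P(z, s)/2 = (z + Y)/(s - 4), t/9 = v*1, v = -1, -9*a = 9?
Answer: -328/5 ≈ -65.600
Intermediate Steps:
a = -1 (a = -1/9*9 = -1)
r(g) = -3*g
t = -9 (t = 9*(-1*1) = 9*(-1) = -9)
P(z, s) = -2*(13 + z)/(-4 + s) (P(z, s) = -2*(z + 13)/(s - 4) = -2*(13 + z)/(-4 + s))
(r(12) - 5)*P(t, a) = (-3*12 - 5)*(2*(-13 - 1*(-9))/(-4 - 1)) = (-36 - 5)*(2*(-13 + 9)/(-5)) = -82*(-1)*(-4)/5 = -41*8/5 = -328/5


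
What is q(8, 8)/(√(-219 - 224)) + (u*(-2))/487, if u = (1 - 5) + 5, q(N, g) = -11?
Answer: -2/487 + 11*I*√443/443 ≈ -0.0041068 + 0.52263*I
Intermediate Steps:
u = 1 (u = -4 + 5 = 1)
q(8, 8)/(√(-219 - 224)) + (u*(-2))/487 = -11/√(-219 - 224) + (1*(-2))/487 = -11*(-I*√443/443) - 2*1/487 = -11*(-I*√443/443) - 2/487 = -(-11)*I*√443/443 - 2/487 = 11*I*√443/443 - 2/487 = -2/487 + 11*I*√443/443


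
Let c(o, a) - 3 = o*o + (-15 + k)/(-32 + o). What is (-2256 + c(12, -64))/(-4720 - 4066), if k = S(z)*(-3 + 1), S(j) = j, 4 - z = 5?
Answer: 42167/175720 ≈ 0.23997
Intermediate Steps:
z = -1 (z = 4 - 1*5 = 4 - 5 = -1)
k = 2 (k = -(-3 + 1) = -1*(-2) = 2)
c(o, a) = 3 + o² - 13/(-32 + o) (c(o, a) = 3 + (o*o + (-15 + 2)/(-32 + o)) = 3 + (o² - 13/(-32 + o)) = 3 + o² - 13/(-32 + o))
(-2256 + c(12, -64))/(-4720 - 4066) = (-2256 + (-109 + 12³ - 32*12² + 3*12)/(-32 + 12))/(-4720 - 4066) = (-2256 + (-109 + 1728 - 32*144 + 36)/(-20))/(-8786) = (-2256 - (-109 + 1728 - 4608 + 36)/20)*(-1/8786) = (-2256 - 1/20*(-2953))*(-1/8786) = (-2256 + 2953/20)*(-1/8786) = -42167/20*(-1/8786) = 42167/175720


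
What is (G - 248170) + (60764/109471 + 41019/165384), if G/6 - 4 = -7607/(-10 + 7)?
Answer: -1405720507133641/6034917288 ≈ -2.3293e+5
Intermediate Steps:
G = 15238 (G = 24 + 6*(-7607/(-10 + 7)) = 24 + 6*(-7607/(-3)) = 24 + 6*(-⅓*(-7607)) = 24 + 6*(7607/3) = 24 + 15214 = 15238)
(G - 248170) + (60764/109471 + 41019/165384) = (15238 - 248170) + (60764/109471 + 41019/165384) = -232932 + (60764*(1/109471) + 41019*(1/165384)) = -232932 + (60764/109471 + 13673/55128) = -232932 + 4846594775/6034917288 = -1405720507133641/6034917288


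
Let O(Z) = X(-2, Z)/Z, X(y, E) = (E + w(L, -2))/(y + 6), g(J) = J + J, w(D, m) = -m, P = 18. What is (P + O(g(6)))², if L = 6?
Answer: 192721/576 ≈ 334.58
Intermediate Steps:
g(J) = 2*J
X(y, E) = (2 + E)/(6 + y) (X(y, E) = (E - 1*(-2))/(y + 6) = (E + 2)/(6 + y) = (2 + E)/(6 + y))
O(Z) = (½ + Z/4)/Z (O(Z) = ((2 + Z)/(6 - 2))/Z = ((2 + Z)/4)/Z = (½ + Z/4)/Z)
(P + O(g(6)))² = (18 + (2 + 2*6)/(4*((2*6))))² = (18 + (¼)*(2 + 12)/12)² = (18 + (¼)*(1/12)*14)² = (18 + 7/24)² = (439/24)² = 192721/576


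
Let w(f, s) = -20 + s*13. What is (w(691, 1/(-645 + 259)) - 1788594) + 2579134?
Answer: 305140707/386 ≈ 7.9052e+5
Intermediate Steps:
w(f, s) = -20 + 13*s
(w(691, 1/(-645 + 259)) - 1788594) + 2579134 = ((-20 + 13/(-645 + 259)) - 1788594) + 2579134 = ((-20 + 13/(-386)) - 1788594) + 2579134 = ((-20 + 13*(-1/386)) - 1788594) + 2579134 = ((-20 - 13/386) - 1788594) + 2579134 = (-7733/386 - 1788594) + 2579134 = -690405017/386 + 2579134 = 305140707/386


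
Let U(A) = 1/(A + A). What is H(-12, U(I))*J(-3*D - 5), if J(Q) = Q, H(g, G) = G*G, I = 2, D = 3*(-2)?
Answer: 13/16 ≈ 0.81250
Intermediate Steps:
D = -6
U(A) = 1/(2*A)
H(g, G) = G²
H(-12, U(I))*J(-3*D - 5) = ((½)/2)²*(-3*(-6) - 5) = ((½)*(½))²*(18 - 5) = (¼)²*13 = (1/16)*13 = 13/16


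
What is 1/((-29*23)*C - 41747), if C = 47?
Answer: -1/73096 ≈ -1.3681e-5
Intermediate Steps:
1/((-29*23)*C - 41747) = 1/(-29*23*47 - 41747) = 1/(-667*47 - 41747) = 1/(-31349 - 41747) = 1/(-73096) = -1/73096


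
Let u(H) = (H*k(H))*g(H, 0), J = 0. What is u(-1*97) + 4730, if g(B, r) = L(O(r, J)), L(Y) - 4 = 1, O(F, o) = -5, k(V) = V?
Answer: 51775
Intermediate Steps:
L(Y) = 5 (L(Y) = 4 + 1 = 5)
g(B, r) = 5
u(H) = 5*H**2 (u(H) = (H*H)*5 = H**2*5 = 5*H**2)
u(-1*97) + 4730 = 5*(-1*97)**2 + 4730 = 5*(-97)**2 + 4730 = 5*9409 + 4730 = 47045 + 4730 = 51775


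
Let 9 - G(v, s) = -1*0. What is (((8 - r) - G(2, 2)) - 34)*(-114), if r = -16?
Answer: 2166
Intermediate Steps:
G(v, s) = 9 (G(v, s) = 9 - (-1)*0 = 9 - 1*0 = 9 + 0 = 9)
(((8 - r) - G(2, 2)) - 34)*(-114) = (((8 - 1*(-16)) - 1*9) - 34)*(-114) = (((8 + 16) - 9) - 34)*(-114) = ((24 - 9) - 34)*(-114) = (15 - 34)*(-114) = -19*(-114) = 2166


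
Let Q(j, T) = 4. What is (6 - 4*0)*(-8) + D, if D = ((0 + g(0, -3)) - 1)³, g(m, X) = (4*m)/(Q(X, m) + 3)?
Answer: -49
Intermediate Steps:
g(m, X) = 4*m/7 (g(m, X) = (4*m)/(4 + 3) = (4*m)/7 = (4*m)*(⅐) = 4*m/7)
D = -1 (D = ((0 + (4/7)*0) - 1)³ = ((0 + 0) - 1)³ = (0 - 1)³ = (-1)³ = -1)
(6 - 4*0)*(-8) + D = (6 - 4*0)*(-8) - 1 = (6 + 0)*(-8) - 1 = 6*(-8) - 1 = -48 - 1 = -49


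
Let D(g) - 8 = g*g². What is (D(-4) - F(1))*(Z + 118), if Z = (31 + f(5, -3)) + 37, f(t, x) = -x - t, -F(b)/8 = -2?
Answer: -13248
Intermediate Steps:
F(b) = 16 (F(b) = -8*(-2) = 16)
f(t, x) = -t - x
D(g) = 8 + g³ (D(g) = 8 + g*g² = 8 + g³)
Z = 66 (Z = (31 + (-1*5 - 1*(-3))) + 37 = (31 + (-5 + 3)) + 37 = (31 - 2) + 37 = 29 + 37 = 66)
(D(-4) - F(1))*(Z + 118) = ((8 + (-4)³) - 1*16)*(66 + 118) = ((8 - 64) - 16)*184 = (-56 - 16)*184 = -72*184 = -13248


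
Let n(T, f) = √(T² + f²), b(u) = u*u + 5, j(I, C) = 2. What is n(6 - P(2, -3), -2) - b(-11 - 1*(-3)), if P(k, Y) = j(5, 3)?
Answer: -69 + 2*√5 ≈ -64.528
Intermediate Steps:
P(k, Y) = 2
b(u) = 5 + u² (b(u) = u² + 5 = 5 + u²)
n(6 - P(2, -3), -2) - b(-11 - 1*(-3)) = √((6 - 1*2)² + (-2)²) - (5 + (-11 - 1*(-3))²) = √((6 - 2)² + 4) - (5 + (-11 + 3)²) = √(4² + 4) - (5 + (-8)²) = √(16 + 4) - (5 + 64) = √20 - 1*69 = 2*√5 - 69 = -69 + 2*√5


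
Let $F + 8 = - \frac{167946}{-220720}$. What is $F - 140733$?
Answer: $- \frac{15532092787}{110360} \approx -1.4074 \cdot 10^{5}$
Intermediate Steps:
$F = - \frac{798907}{110360}$ ($F = -8 - \frac{167946}{-220720} = -8 - - \frac{83973}{110360} = -8 + \frac{83973}{110360} = - \frac{798907}{110360} \approx -7.2391$)
$F - 140733 = - \frac{798907}{110360} - 140733 = - \frac{15532092787}{110360}$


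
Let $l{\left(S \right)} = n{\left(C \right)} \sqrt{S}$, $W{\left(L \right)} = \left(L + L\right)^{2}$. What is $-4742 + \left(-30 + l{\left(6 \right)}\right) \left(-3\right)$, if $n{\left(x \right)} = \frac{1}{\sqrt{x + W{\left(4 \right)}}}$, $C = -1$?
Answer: $-4652 - \frac{\sqrt{42}}{7} \approx -4652.9$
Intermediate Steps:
$W{\left(L \right)} = 4 L^{2}$ ($W{\left(L \right)} = \left(2 L\right)^{2} = 4 L^{2}$)
$n{\left(x \right)} = \frac{1}{\sqrt{64 + x}}$ ($n{\left(x \right)} = \frac{1}{\sqrt{x + 4 \cdot 4^{2}}} = \frac{1}{\sqrt{x + 4 \cdot 16}} = \frac{1}{\sqrt{x + 64}} = \frac{1}{\sqrt{64 + x}}$)
$l{\left(S \right)} = \frac{\sqrt{7} \sqrt{S}}{21}$ ($l{\left(S \right)} = \frac{\sqrt{S}}{\sqrt{64 - 1}} = \frac{\sqrt{S}}{3 \sqrt{7}} = \frac{\sqrt{7}}{21} \sqrt{S} = \frac{\sqrt{7} \sqrt{S}}{21}$)
$-4742 + \left(-30 + l{\left(6 \right)}\right) \left(-3\right) = -4742 + \left(-30 + \frac{\sqrt{7} \sqrt{6}}{21}\right) \left(-3\right) = -4742 + \left(-30 + \frac{\sqrt{42}}{21}\right) \left(-3\right) = -4742 + \left(90 - \frac{\sqrt{42}}{7}\right) = -4652 - \frac{\sqrt{42}}{7}$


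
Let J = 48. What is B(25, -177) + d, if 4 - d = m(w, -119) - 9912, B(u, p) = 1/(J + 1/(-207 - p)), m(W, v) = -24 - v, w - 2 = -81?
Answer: 14132449/1439 ≈ 9821.0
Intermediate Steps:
w = -79 (w = 2 - 81 = -79)
B(u, p) = 1/(48 + 1/(-207 - p))
d = 9821 (d = 4 - ((-24 - 1*(-119)) - 9912) = 4 - ((-24 + 119) - 9912) = 4 - (95 - 9912) = 4 - 1*(-9817) = 4 + 9817 = 9821)
B(25, -177) + d = (207 - 177)/(9935 + 48*(-177)) + 9821 = 30/(9935 - 8496) + 9821 = 30/1439 + 9821 = 14132449/1439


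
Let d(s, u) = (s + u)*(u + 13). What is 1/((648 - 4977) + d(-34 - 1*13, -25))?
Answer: -1/3465 ≈ -0.00028860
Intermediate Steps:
d(s, u) = (13 + u)*(s + u) (d(s, u) = (s + u)*(13 + u) = (13 + u)*(s + u))
1/((648 - 4977) + d(-34 - 1*13, -25)) = 1/((648 - 4977) + ((-25)**2 + 13*(-34 - 1*13) + 13*(-25) + (-34 - 1*13)*(-25))) = 1/(-4329 + (625 + 13*(-34 - 13) - 325 + (-34 - 13)*(-25))) = 1/(-4329 + (625 + 13*(-47) - 325 - 47*(-25))) = 1/(-4329 + (625 - 611 - 325 + 1175)) = 1/(-4329 + 864) = 1/(-3465) = -1/3465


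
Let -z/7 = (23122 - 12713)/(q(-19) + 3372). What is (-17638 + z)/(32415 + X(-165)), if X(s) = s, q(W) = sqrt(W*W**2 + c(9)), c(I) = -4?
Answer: (-17638*sqrt(6863) + 59548199*I)/(32250*(sqrt(6863) - 3372*I)) ≈ -0.54758 + 1.6451e-5*I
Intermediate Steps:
q(W) = sqrt(-4 + W**3) (q(W) = sqrt(W*W**2 - 4) = sqrt(W**3 - 4) = sqrt(-4 + W**3))
z = -72863/(3372 + I*sqrt(6863)) (z = -7*(23122 - 12713)/(sqrt(-4 + (-19)**3) + 3372) = -72863/(sqrt(-4 - 6859) + 3372) = -72863/(sqrt(-6863) + 3372) = -72863/(I*sqrt(6863) + 3372) = -72863/(3372 + I*sqrt(6863)) ≈ -21.595 + 0.53055*I)
(-17638 + z)/(32415 + X(-165)) = (-17638 + (-35099148/1625321 + 10409*I*sqrt(6863)/1625321))/(32415 - 165) = (-28702510946/1625321 + 10409*I*sqrt(6863)/1625321)/32250 = (-28702510946/1625321 + 10409*I*sqrt(6863)/1625321)*(1/32250) = -14351255473/26208301125 + 10409*I*sqrt(6863)/52416602250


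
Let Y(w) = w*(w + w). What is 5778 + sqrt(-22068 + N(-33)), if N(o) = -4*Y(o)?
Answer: 5778 + 18*I*sqrt(95) ≈ 5778.0 + 175.44*I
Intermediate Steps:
Y(w) = 2*w**2 (Y(w) = w*(2*w) = 2*w**2)
N(o) = -8*o**2
5778 + sqrt(-22068 + N(-33)) = 5778 + sqrt(-22068 - 8*(-33)**2) = 5778 + sqrt(-22068 - 8*1089) = 5778 + sqrt(-22068 - 8712) = 5778 + sqrt(-30780) = 5778 + 18*I*sqrt(95)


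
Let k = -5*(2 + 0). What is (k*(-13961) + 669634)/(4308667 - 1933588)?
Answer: 269748/791693 ≈ 0.34072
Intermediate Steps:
k = -10 (k = -5*2 = -10)
(k*(-13961) + 669634)/(4308667 - 1933588) = (-10*(-13961) + 669634)/(4308667 - 1933588) = (139610 + 669634)/2375079 = 809244*(1/2375079) = 269748/791693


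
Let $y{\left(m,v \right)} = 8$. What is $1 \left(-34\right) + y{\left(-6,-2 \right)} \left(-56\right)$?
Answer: $-482$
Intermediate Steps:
$1 \left(-34\right) + y{\left(-6,-2 \right)} \left(-56\right) = 1 \left(-34\right) + 8 \left(-56\right) = -34 - 448 = -482$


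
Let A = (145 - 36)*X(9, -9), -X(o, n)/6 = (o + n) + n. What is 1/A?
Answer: 1/5886 ≈ 0.00016989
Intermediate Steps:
X(o, n) = -12*n - 6*o (X(o, n) = -6*((o + n) + n) = -6*((n + o) + n) = -6*(o + 2*n) = -12*n - 6*o)
A = 5886 (A = (145 - 36)*(-12*(-9) - 6*9) = 109*(108 - 54) = 109*54 = 5886)
1/A = 1/5886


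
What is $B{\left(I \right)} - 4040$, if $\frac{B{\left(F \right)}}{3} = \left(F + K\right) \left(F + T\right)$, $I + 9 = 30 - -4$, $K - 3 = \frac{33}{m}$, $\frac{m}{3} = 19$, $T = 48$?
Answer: $\frac{42157}{19} \approx 2218.8$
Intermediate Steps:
$m = 57$ ($m = 3 \cdot 19 = 57$)
$K = \frac{68}{19}$ ($K = 3 + \frac{33}{57} = 3 + 33 \cdot \frac{1}{57} = 3 + \frac{11}{19} = \frac{68}{19} \approx 3.5789$)
$I = 25$ ($I = -9 + \left(30 - -4\right) = -9 + \left(30 + \left(-3 + 7\right)\right) = -9 + \left(30 + 4\right) = -9 + 34 = 25$)
$B{\left(F \right)} = 3 \left(48 + F\right) \left(\frac{68}{19} + F\right)$ ($B{\left(F \right)} = 3 \left(F + \frac{68}{19}\right) \left(F + 48\right) = 3 \left(\frac{68}{19} + F\right) \left(48 + F\right) = 3 \left(48 + F\right) \left(\frac{68}{19} + F\right)$)
$B{\left(I \right)} - 4040 = \left(\frac{9792}{19} + 3 \cdot 25^{2} + \frac{2940}{19} \cdot 25\right) - 4040 = \left(\frac{9792}{19} + 3 \cdot 625 + \frac{73500}{19}\right) - 4040 = \left(\frac{9792}{19} + 1875 + \frac{73500}{19}\right) - 4040 = \frac{118917}{19} - 4040 = \frac{42157}{19}$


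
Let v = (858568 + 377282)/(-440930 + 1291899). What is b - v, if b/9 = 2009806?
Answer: 2198934597468/121567 ≈ 1.8088e+7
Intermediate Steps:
b = 18088254 (b = 9*2009806 = 18088254)
v = 176550/121567 (v = 1235850/850969 = 1235850*(1/850969) = 176550/121567 ≈ 1.4523)
b - v = 18088254 - 1*176550/121567 = 18088254 - 176550/121567 = 2198934597468/121567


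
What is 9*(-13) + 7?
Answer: -110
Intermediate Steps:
9*(-13) + 7 = -117 + 7 = -110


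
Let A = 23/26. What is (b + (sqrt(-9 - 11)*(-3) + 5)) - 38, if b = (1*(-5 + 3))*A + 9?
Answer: -335/13 - 6*I*sqrt(5) ≈ -25.769 - 13.416*I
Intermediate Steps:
A = 23/26 (A = 23*(1/26) = 23/26 ≈ 0.88461)
b = 94/13 (b = (1*(-5 + 3))*(23/26) + 9 = (1*(-2))*(23/26) + 9 = -2*23/26 + 9 = -23/13 + 9 = 94/13 ≈ 7.2308)
(b + (sqrt(-9 - 11)*(-3) + 5)) - 38 = (94/13 + (sqrt(-9 - 11)*(-3) + 5)) - 38 = (94/13 + (sqrt(-20)*(-3) + 5)) - 38 = (94/13 + ((2*I*sqrt(5))*(-3) + 5)) - 38 = (94/13 + (-6*I*sqrt(5) + 5)) - 38 = (94/13 + (5 - 6*I*sqrt(5))) - 38 = (159/13 - 6*I*sqrt(5)) - 38 = -335/13 - 6*I*sqrt(5)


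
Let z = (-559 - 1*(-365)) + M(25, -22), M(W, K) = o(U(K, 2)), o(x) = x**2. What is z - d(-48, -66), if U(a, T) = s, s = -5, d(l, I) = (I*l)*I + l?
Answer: 208967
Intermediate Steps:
d(l, I) = l + l*I**2 (d(l, I) = l*I**2 + l = l + l*I**2)
U(a, T) = -5
M(W, K) = 25 (M(W, K) = (-5)**2 = 25)
z = -169 (z = (-559 - 1*(-365)) + 25 = (-559 + 365) + 25 = -194 + 25 = -169)
z - d(-48, -66) = -169 - (-48)*(1 + (-66)**2) = -169 - (-48)*(1 + 4356) = -169 - (-48)*4357 = -169 - 1*(-209136) = -169 + 209136 = 208967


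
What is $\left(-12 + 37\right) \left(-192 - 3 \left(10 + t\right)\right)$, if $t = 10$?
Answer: $-6300$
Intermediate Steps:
$\left(-12 + 37\right) \left(-192 - 3 \left(10 + t\right)\right) = \left(-12 + 37\right) \left(-192 - 3 \left(10 + 10\right)\right) = 25 \left(-192 - 60\right) = 25 \left(-252\right) = -6300$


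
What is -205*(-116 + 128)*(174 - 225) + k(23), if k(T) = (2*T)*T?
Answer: 126518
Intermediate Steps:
k(T) = 2*T**2
-205*(-116 + 128)*(174 - 225) + k(23) = -205*(-116 + 128)*(174 - 225) + 2*23**2 = -2460*(-51) + 2*529 = -205*(-612) + 1058 = 125460 + 1058 = 126518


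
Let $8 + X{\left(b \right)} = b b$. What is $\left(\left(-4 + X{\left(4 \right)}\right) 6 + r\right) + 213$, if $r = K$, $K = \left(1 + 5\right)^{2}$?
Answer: $273$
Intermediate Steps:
$X{\left(b \right)} = -8 + b^{2}$ ($X{\left(b \right)} = -8 + b b = -8 + b^{2}$)
$K = 36$ ($K = 6^{2} = 36$)
$r = 36$
$\left(\left(-4 + X{\left(4 \right)}\right) 6 + r\right) + 213 = \left(\left(-4 - \left(8 - 4^{2}\right)\right) 6 + 36\right) + 213 = \left(\left(-4 + \left(-8 + 16\right)\right) 6 + 36\right) + 213 = \left(\left(-4 + 8\right) 6 + 36\right) + 213 = \left(4 \cdot 6 + 36\right) + 213 = \left(24 + 36\right) + 213 = 60 + 213 = 273$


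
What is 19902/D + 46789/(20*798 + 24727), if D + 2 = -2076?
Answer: -356262566/42273793 ≈ -8.4275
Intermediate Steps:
D = -2078 (D = -2 - 2076 = -2078)
19902/D + 46789/(20*798 + 24727) = 19902/(-2078) + 46789/(20*798 + 24727) = 19902*(-1/2078) + 46789/(15960 + 24727) = -9951/1039 + 46789/40687 = -356262566/42273793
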